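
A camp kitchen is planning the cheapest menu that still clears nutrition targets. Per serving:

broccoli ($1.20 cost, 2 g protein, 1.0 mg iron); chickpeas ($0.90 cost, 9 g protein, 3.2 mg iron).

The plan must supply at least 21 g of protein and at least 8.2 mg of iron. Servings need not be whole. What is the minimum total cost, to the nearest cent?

Check every corner: each single food scaled to meet both minima, and each pair solved so both constraints bind.
broccoli only: max(21/2, 8.2/1.0) = 10.5 servings → $12.60.
chickpeas only: max(21/9, 8.2/3.2) = 2.562 servings → $2.31.
broccoli + chickpeas with both tight: 2.538 servings and 1.769 servings → $4.64.
Cheapest feasible corner: $2.31.

$2.31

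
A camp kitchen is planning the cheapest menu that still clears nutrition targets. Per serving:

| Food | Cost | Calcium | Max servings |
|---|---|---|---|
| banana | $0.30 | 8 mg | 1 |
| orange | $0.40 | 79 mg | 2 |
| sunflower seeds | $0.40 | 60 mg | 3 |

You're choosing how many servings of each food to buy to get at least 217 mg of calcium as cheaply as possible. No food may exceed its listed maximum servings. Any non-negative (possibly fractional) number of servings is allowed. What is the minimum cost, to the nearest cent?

Cost per mg of calcium: orange $0.0051, sunflower seeds $0.0067, banana $0.0375.
Take 2 servings of orange: +158.0 mg calcium for $0.80 (total $0.80, still need 59.0 mg).
Take 0.9833 servings of sunflower seeds: +59.0 mg calcium for $0.39 (total $1.19, still need 0.0 mg).
Greedy by cheapest-per-mg is optimal for a single linear constraint, so the minimum cost is $1.19.

$1.19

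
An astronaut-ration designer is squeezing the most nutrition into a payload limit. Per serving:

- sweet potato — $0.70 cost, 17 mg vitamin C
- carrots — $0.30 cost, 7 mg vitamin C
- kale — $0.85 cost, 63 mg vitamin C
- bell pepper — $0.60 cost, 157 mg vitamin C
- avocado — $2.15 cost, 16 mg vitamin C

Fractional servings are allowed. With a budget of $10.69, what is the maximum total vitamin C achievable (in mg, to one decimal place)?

2797.2 mg

Vitamin C per dollar: bell pepper 261.7, kale 74.12, sweet potato 24.29, carrots 23.33, avocado 7.442.
With no serving limits, spend the whole cost allowance on bell pepper: $10.69 / $0.60 × 157 mg = 2797.2 mg.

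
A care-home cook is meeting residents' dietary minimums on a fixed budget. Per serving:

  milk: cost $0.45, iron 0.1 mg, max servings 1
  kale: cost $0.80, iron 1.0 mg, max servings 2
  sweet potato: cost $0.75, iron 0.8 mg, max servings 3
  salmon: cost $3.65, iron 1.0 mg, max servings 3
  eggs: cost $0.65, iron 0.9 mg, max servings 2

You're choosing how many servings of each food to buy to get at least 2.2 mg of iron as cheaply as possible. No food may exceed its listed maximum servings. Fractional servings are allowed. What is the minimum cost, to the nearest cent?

$1.62

Cost per mg of iron: eggs $0.7222, kale $0.8000, sweet potato $0.9375, salmon $3.6500, milk $4.5000.
Take 2 servings of eggs: +1.8 mg iron for $1.30 (total $1.30, still need 0.4 mg).
Take 0.4 servings of kale: +0.4 mg iron for $0.32 (total $1.62, still need 0.0 mg).
Greedy by cheapest-per-mg is optimal for a single linear constraint, so the minimum cost is $1.62.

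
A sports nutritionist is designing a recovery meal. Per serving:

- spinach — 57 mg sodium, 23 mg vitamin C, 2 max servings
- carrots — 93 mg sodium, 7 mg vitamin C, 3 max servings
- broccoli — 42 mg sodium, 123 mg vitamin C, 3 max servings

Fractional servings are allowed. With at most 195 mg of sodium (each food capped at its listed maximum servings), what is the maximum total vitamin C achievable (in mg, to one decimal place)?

396.8 mg

Vitamin C per mg sodium: broccoli 2.929, spinach 0.4035, carrots 0.07527.
Take 3 servings of broccoli: uses 126 mg sodium, +369.0 mg vitamin C (running total 369.0 mg).
Take 1.211 servings of spinach: uses 69 mg sodium, +27.8 mg vitamin C (running total 396.8 mg).
Greedy by best ratio exhausts the sodium allowance optimally: 396.8 mg.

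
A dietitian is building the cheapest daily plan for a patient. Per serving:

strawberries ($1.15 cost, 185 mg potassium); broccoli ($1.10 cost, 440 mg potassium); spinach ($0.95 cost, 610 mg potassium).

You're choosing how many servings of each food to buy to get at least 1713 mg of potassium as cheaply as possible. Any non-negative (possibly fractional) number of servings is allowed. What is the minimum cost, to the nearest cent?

Cost per mg of potassium: spinach $0.0016, broccoli $0.0025, strawberries $0.0062.
With no serving limits, use only spinach: 1713 mg / 610 mg = 2.808 servings × $0.95 = $2.67.

$2.67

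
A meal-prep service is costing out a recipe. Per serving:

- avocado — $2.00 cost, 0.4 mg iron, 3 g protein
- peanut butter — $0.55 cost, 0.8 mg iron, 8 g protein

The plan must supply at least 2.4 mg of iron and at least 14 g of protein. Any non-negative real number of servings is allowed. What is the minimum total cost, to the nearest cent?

Check every corner: each single food scaled to meet both minima, and each pair solved so both constraints bind.
avocado only: max(2.4/0.4, 14/3) = 6 servings → $12.00.
peanut butter only: max(2.4/0.8, 14/8) = 3 servings → $1.65.
avocado + peanut butter: the both-tight solution has a negative serving — not a feasible corner.
The minimum over all feasible corners is $1.65.

$1.65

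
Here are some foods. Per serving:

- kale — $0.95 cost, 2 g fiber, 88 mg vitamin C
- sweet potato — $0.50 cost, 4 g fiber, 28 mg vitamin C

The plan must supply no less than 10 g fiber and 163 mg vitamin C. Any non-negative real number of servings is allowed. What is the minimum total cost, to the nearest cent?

With two linear requirements the optimum uses one or two foods; enumerate the corners.
kale only: max(10/2, 163/88) = 5 servings → $4.75.
sweet potato only: max(10/4, 163/28) = 5.821 servings → $2.91.
kale + sweet potato with both tight: 1.257 servings and 1.872 servings → $2.13.
The minimum over all feasible corners is $2.13.

$2.13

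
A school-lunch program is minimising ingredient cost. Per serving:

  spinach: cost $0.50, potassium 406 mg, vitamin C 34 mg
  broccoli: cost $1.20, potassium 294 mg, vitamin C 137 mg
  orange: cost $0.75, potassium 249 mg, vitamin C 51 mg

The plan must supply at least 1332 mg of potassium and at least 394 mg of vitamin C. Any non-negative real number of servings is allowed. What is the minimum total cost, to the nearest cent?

spinach only: max(1332/406, 394/34) = 11.59 servings → $5.79.
broccoli only: max(1332/294, 394/137) = 4.531 servings → $5.44.
orange only: max(1332/249, 394/51) = 7.725 servings → $5.79.
spinach + broccoli with both tight: 1.461 servings and 2.513 servings → $3.75.
spinach + orange with both targets exact would need a negative amount; discard.
broccoli + orange with both tight: 1.578 servings and 3.486 servings → $4.51.
The minimum over all feasible corners is $3.75.

$3.75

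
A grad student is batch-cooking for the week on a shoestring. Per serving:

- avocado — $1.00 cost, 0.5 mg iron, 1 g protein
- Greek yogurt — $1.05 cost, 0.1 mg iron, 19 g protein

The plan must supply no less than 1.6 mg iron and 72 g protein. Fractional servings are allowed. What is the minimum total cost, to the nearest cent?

At the optimum either one food covers both requirements or two foods hit both targets exactly; no other combination can be cheaper.
avocado only: max(1.6/0.5, 72/1) = 72 servings → $72.00.
Greek yogurt only: max(1.6/0.1, 72/19) = 16 servings → $16.80.
avocado + Greek yogurt with both tight: 2.468 servings and 3.66 servings → $6.31.
Cheapest feasible corner: $6.31.

$6.31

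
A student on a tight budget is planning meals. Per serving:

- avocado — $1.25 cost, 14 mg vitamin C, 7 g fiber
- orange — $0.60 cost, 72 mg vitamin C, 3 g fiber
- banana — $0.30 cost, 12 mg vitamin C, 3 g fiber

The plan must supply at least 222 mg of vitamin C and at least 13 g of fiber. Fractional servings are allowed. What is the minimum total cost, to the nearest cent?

avocado only: max(222/14, 13/7) = 15.86 servings → $19.82.
orange only: max(222/72, 13/3) = 4.333 servings → $2.60.
banana only: max(222/12, 13/3) = 18.5 servings → $5.55.
avocado + orange with both tight: 0.5844 servings and 2.97 servings → $2.51.
avocado + banana: the both-tight solution has a negative serving — not a feasible corner.
orange + banana with both tight: 2.833 servings and 1.5 servings → $2.15.
Cheapest feasible corner: $2.15.

$2.15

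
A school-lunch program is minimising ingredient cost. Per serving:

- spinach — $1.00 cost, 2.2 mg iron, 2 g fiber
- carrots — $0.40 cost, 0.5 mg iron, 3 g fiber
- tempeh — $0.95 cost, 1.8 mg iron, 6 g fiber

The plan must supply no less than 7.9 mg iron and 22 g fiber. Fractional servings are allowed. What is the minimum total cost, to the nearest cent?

$4.04

Compare the cost at each extreme point of the feasible region.
spinach only: max(7.9/2.2, 22/2) = 11 servings → $11.00.
carrots only: max(7.9/0.5, 22/3) = 15.8 servings → $6.32.
tempeh only: max(7.9/1.8, 22/6) = 4.389 servings → $4.17.
spinach + carrots with both tight: 2.268 servings and 5.821 servings → $4.60.
spinach + tempeh with both tight: 0.8125 servings and 3.396 servings → $4.04.
carrots + tempeh: the both-tight solution has a negative serving — not a feasible corner.
The minimum over all feasible corners is $4.04.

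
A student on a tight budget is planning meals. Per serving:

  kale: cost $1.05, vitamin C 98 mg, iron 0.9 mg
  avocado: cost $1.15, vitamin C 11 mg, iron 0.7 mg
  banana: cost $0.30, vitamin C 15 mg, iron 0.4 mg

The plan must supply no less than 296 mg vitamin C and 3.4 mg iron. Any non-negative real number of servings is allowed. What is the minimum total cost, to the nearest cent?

$3.53

Check every corner: each single food scaled to meet both minima, and each pair solved so both constraints bind.
kale only: max(296/98, 3.4/0.9) = 3.778 servings → $3.97.
avocado only: max(296/11, 3.4/0.7) = 26.91 servings → $30.95.
banana only: max(296/15, 3.4/0.4) = 19.73 servings → $5.92.
kale + avocado with both tight: 2.893 servings and 1.138 servings → $4.35.
kale + banana with both tight: 2.623 servings and 2.599 servings → $3.53.
avocado + banana with both targets exact would need a negative amount; discard.
Cheapest feasible corner: $3.53.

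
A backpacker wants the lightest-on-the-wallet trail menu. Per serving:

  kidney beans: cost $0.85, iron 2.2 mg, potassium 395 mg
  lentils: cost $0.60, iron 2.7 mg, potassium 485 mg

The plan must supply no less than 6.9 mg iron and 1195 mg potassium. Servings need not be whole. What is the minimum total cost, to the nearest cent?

Minimising a linear cost over {iron ≥ 6.9, potassium ≥ 1195, servings ≥ 0} — the optimum is at a vertex, using one or two foods.
kidney beans only: max(6.9/2.2, 1195/395) = 3.136 servings → $2.67.
lentils only: max(6.9/2.7, 1195/485) = 2.556 servings → $1.53.
kidney beans + lentils: the both-tight solution has a negative serving — not a feasible corner.
So the least-cost plan costs $1.53.

$1.53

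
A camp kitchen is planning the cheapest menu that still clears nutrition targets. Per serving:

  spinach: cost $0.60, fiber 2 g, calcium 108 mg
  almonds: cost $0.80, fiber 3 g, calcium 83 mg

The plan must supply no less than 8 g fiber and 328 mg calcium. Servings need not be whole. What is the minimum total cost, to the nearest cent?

$2.27

The cheapest plan sits at a corner of the feasible region — with two constraints it uses at most two foods.
spinach only: max(8/2, 328/108) = 4 servings → $2.40.
almonds only: max(8/3, 328/83) = 3.952 servings → $3.16.
spinach + almonds with both tight: 2.025 servings and 1.316 servings → $2.27.
So the least-cost plan costs $2.27.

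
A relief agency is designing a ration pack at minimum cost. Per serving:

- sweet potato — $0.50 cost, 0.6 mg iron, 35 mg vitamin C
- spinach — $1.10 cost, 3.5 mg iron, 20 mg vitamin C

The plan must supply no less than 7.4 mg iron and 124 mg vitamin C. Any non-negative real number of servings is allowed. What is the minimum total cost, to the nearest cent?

$3.13

sweet potato only: max(7.4/0.6, 124/35) = 12.33 servings → $6.17.
spinach only: max(7.4/3.5, 124/20) = 6.2 servings → $6.82.
sweet potato + spinach with both tight: 2.588 servings and 1.671 servings → $3.13.
Cheapest feasible corner: $3.13.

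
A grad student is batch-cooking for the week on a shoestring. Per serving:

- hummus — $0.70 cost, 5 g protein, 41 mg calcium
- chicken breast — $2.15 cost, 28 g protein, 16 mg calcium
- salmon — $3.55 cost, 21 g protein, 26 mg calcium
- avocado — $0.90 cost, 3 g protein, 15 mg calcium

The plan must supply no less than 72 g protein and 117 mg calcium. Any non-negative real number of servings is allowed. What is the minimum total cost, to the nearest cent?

The cheapest plan sits at a corner of the feasible region — with two constraints it uses at most two foods.
hummus only: max(72/5, 117/41) = 14.4 servings → $10.08.
chicken breast only: max(72/28, 117/16) = 7.312 servings → $15.72.
salmon only: max(72/21, 117/26) = 4.5 servings → $15.97.
avocado only: max(72/3, 117/15) = 24 servings → $21.60.
hummus + chicken breast with both tight: 1.989 servings and 2.216 servings → $6.16.
hummus + salmon with both tight: 0.8003 servings and 3.238 servings → $12.06.
hummus + avocado with both targets exact would need a negative amount; discard.
chicken breast + salmon with both targets exact would need a negative amount; discard.
chicken breast + avocado with both tight: 1.96 servings and 5.71 servings → $9.35.
salmon + avocado with both tight: 3.076 servings and 2.468 servings → $13.14.
Cheapest feasible corner: $6.16.

$6.16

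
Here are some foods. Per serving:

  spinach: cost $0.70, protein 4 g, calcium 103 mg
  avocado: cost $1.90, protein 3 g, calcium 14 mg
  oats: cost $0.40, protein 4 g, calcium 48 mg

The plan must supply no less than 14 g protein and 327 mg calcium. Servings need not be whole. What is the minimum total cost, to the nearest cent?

spinach only: max(14/4, 327/103) = 3.5 servings → $2.45.
avocado only: max(14/3, 327/14) = 23.36 servings → $44.38.
oats only: max(14/4, 327/48) = 6.812 servings → $2.73.
spinach + avocado with both tight: 3.103 servings and 0.5296 servings → $3.18.
spinach + oats with both tight: 2.891 servings and 0.6091 servings → $2.27.
avocado + oats: the both-tight solution has a negative serving — not a feasible corner.
The minimum over all feasible corners is $2.27.

$2.27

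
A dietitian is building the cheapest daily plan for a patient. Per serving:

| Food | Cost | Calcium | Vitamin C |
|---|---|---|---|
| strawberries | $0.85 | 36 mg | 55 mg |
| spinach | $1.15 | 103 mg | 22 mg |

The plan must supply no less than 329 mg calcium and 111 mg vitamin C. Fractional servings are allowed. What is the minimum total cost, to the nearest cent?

This is a tiny linear program; its minimum lies at a vertex of the feasible set. List the vertices and price them.
strawberries only: max(329/36, 111/55) = 9.139 servings → $7.77.
spinach only: max(329/103, 111/22) = 5.045 servings → $5.80.
strawberries + spinach with both tight: 0.8609 servings and 2.893 servings → $4.06.
So the least-cost plan costs $4.06.

$4.06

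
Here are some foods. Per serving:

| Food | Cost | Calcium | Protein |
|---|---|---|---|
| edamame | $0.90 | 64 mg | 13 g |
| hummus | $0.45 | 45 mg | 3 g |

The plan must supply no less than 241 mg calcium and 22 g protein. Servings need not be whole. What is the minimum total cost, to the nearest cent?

edamame only: max(241/64, 22/13) = 3.766 servings → $3.39.
hummus only: max(241/45, 22/3) = 7.333 servings → $3.30.
edamame + hummus with both tight: 0.6794 servings and 4.389 servings → $2.59.
So the least-cost plan costs $2.59.

$2.59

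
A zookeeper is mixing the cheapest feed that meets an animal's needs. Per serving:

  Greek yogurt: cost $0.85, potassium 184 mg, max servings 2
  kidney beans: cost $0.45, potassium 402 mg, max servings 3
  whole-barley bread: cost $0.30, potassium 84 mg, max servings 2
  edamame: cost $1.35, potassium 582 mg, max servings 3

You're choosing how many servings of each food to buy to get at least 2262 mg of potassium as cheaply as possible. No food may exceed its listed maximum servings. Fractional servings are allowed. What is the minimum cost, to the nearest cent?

Cost per mg of potassium: kidney beans $0.0011, edamame $0.0023, whole-barley bread $0.0036, Greek yogurt $0.0046.
Take 3 servings of kidney beans: +1206.0 mg potassium for $1.35 (total $1.35, still need 1056.0 mg).
Take 1.814 servings of edamame: +1056.0 mg potassium for $2.45 (total $3.80, still need 0.0 mg).
Filling from the cheapest source first is optimal under one linear minimum: $3.80.

$3.80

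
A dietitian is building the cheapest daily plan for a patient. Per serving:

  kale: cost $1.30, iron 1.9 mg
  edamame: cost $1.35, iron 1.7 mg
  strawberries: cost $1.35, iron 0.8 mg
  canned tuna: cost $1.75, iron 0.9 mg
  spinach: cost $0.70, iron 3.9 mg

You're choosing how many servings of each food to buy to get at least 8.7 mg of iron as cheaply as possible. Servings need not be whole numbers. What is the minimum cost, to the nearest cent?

Cost per mg of iron: spinach $0.1795, kale $0.6842, edamame $0.7941, strawberries $1.6875, canned tuna $1.9444.
With no serving limits, use only spinach: 8.7 mg / 3.9 mg = 2.231 servings × $0.70 = $1.56.

$1.56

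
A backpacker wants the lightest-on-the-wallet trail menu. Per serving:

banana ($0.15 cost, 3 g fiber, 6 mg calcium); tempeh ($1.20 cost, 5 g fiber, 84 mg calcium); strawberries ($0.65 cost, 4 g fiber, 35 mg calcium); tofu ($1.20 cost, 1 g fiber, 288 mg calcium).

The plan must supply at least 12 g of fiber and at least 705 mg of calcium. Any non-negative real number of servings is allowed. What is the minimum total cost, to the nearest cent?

$3.34

banana only: max(12/3, 705/6) = 117.5 servings → $17.62.
tempeh only: max(12/5, 705/84) = 8.393 servings → $10.07.
strawberries only: max(12/4, 705/35) = 20.14 servings → $13.09.
tofu only: max(12/1, 705/288) = 12 servings → $14.40.
banana + tempeh: the both-tight solution has a negative serving — not a feasible corner.
banana + strawberries: the both-tight solution has a negative serving — not a feasible corner.
banana + tofu with both tight: 3.206 servings and 2.381 servings → $3.34.
tempeh + strawberries: the both-tight solution has a negative serving — not a feasible corner.
tempeh + tofu with both tight: 2.029 servings and 1.856 servings → $4.66.
strawberries + tofu with both tight: 2.463 servings and 2.149 servings → $4.18.
Cheapest feasible corner: $3.34.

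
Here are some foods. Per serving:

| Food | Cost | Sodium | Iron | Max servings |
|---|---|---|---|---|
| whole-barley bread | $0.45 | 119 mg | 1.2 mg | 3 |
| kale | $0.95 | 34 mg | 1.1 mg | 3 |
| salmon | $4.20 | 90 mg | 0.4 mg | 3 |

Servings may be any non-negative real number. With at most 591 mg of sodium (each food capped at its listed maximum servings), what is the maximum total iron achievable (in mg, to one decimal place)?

7.5 mg

Iron per mg sodium: kale 0.03235, whole-barley bread 0.01008, salmon 0.004444.
Take 3 servings of kale: uses 102 mg sodium, +3.3 mg iron (running total 3.3 mg).
Take 3 servings of whole-barley bread: uses 357 mg sodium, +3.6 mg iron (running total 6.9 mg).
Take 1.467 servings of salmon: uses 132 mg sodium, +0.6 mg iron (running total 7.5 mg).
Greedy by best ratio exhausts the sodium allowance optimally: 7.5 mg.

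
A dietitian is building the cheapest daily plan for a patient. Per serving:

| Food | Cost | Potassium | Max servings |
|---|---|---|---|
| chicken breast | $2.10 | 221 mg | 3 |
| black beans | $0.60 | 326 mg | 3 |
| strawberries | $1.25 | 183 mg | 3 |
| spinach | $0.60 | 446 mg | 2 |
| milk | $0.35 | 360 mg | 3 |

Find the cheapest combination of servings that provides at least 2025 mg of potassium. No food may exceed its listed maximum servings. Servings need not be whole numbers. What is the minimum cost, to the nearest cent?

$2.35

Cost per mg of potassium: milk $0.0010, spinach $0.0013, black beans $0.0018, strawberries $0.0068, chicken breast $0.0095.
Take 3 servings of milk: +1080.0 mg potassium for $1.05 (total $1.05, still need 945.0 mg).
Take 2 servings of spinach: +892.0 mg potassium for $1.20 (total $2.25, still need 53.0 mg).
Take 0.1626 servings of black beans: +53.0 mg potassium for $0.10 (total $2.35, still need 0.0 mg).
Filling from the cheapest source first is optimal under one linear minimum: $2.35.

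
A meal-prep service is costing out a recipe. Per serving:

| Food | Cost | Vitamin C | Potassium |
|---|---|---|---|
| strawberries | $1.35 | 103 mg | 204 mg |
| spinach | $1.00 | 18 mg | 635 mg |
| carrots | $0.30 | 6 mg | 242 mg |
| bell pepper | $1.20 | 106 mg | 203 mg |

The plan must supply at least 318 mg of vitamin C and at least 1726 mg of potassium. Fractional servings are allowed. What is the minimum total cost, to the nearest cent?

$4.72

With two linear requirements the optimum uses one or two foods; enumerate the corners.
strawberries only: max(318/103, 1726/204) = 8.461 servings → $11.42.
spinach only: max(318/18, 1726/635) = 17.67 servings → $17.67.
carrots only: max(318/6, 1726/242) = 53 servings → $15.90.
bell pepper only: max(318/106, 1726/203) = 8.502 servings → $10.20.
strawberries + spinach with both tight: 2.768 servings and 1.829 servings → $5.57.
strawberries + carrots with both tight: 2.81 servings and 4.764 servings → $5.22.
strawberries + bell pepper: the both-tight solution has a negative serving — not a feasible corner.
spinach + carrots with both targets exact would need a negative amount; discard.
spinach + bell pepper with both tight: 1.86 servings and 2.684 servings → $5.08.
carrots + bell pepper with both tight: 4.846 servings and 2.726 servings → $4.72.
Cheapest feasible corner: $4.72.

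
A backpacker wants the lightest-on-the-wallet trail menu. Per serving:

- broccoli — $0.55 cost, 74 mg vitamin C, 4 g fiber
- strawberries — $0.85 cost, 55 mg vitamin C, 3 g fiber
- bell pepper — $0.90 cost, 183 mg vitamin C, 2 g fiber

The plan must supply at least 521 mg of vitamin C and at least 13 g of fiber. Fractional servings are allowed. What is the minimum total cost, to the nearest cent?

broccoli only: max(521/74, 13/4) = 7.041 servings → $3.87.
strawberries only: max(521/55, 13/3) = 9.473 servings → $8.05.
bell pepper only: max(521/183, 13/2) = 6.5 servings → $5.85.
broccoli + strawberries: intersection lies outside the first quadrant.
broccoli + bell pepper with both tight: 2.289 servings and 1.921 servings → $2.99.
strawberries + bell pepper with both tight: 3.046 servings and 1.932 servings → $4.33.
Cheapest feasible corner: $2.99.

$2.99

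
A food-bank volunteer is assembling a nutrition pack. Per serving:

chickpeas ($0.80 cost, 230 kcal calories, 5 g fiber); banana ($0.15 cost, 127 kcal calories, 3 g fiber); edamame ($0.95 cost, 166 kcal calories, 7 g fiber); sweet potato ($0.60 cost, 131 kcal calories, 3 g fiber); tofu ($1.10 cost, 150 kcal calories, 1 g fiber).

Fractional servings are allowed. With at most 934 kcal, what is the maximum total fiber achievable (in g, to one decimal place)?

Fiber per kcal: edamame 0.04217, banana 0.02362, sweet potato 0.0229, chickpeas 0.02174, tofu 0.006667.
With no serving limits, spend the whole calories allowance on edamame: 934 kcal / 166 kcal × 7 g = 39.4 g.

39.4 g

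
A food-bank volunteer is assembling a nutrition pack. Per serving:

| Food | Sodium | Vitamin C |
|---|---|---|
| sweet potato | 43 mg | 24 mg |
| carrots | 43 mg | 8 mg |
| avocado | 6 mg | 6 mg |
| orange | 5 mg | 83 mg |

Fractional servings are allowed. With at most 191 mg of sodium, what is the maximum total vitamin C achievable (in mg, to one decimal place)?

3170.6 mg

Vitamin C per mg sodium: orange 16.6, avocado 1, sweet potato 0.5581, carrots 0.186.
With no serving limits, spend the whole sodium allowance on orange: 191 mg / 5 mg × 83 mg = 3170.6 mg.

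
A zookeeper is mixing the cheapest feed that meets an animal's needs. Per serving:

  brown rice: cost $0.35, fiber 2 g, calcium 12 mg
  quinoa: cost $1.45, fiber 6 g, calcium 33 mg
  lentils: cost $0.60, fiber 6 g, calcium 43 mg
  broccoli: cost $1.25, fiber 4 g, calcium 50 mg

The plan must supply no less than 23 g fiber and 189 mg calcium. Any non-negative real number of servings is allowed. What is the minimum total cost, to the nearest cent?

brown rice only: max(23/2, 189/12) = 15.75 servings → $5.51.
quinoa only: max(23/6, 189/33) = 5.727 servings → $8.30.
lentils only: max(23/6, 189/43) = 4.395 servings → $2.64.
broccoli only: max(23/4, 189/50) = 5.75 servings → $7.19.
brown rice + quinoa: intersection lies outside the first quadrant.
brown rice + lentils: intersection lies outside the first quadrant.
brown rice + broccoli with both tight: 7.577 servings and 1.962 servings → $5.10.
quinoa + lentils: the both-tight solution has a negative serving — not a feasible corner.
quinoa + broccoli with both tight: 2.345 servings and 2.232 servings → $6.19.
lentils + broccoli with both tight: 3.078 servings and 1.133 servings → $3.26.
Cheapest feasible corner: $2.64.

$2.64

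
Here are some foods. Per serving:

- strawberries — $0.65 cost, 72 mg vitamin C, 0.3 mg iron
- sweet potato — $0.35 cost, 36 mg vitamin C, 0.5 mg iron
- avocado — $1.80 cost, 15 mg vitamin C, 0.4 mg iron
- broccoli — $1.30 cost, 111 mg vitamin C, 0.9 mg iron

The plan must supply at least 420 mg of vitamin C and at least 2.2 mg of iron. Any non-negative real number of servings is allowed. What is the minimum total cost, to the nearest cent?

$3.82

An LP optimum is at a vertex; with two nutrient constraints at most two foods are used. Check each candidate.
strawberries only: max(420/72, 2.2/0.3) = 7.333 servings → $4.77.
sweet potato only: max(420/36, 2.2/0.5) = 11.67 servings → $4.08.
avocado only: max(420/15, 2.2/0.4) = 28 servings → $50.40.
broccoli only: max(420/111, 2.2/0.9) = 3.784 servings → $4.92.
strawberries + sweet potato with both tight: 5.19 servings and 1.286 servings → $3.82.
strawberries + avocado with both tight: 5.556 servings and 1.333 servings → $6.01.
strawberries + broccoli with both tight: 4.248 servings and 1.029 servings → $4.10.
sweet potato + avocado: the both-tight solution has a negative serving — not a feasible corner.
sweet potato + broccoli: intersection lies outside the first quadrant.
avocado + broccoli: the both-tight solution has a negative serving — not a feasible corner.
So the least-cost plan costs $3.82.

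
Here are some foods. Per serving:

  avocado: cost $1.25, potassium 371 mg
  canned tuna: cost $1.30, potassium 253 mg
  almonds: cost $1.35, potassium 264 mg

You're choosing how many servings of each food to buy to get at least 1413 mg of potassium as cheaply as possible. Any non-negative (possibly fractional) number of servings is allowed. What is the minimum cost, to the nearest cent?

$4.76

Cost per mg of potassium: avocado $0.0034, almonds $0.0051, canned tuna $0.0051.
With no serving limits, use only avocado: 1413 mg / 371 mg = 3.809 servings × $1.25 = $4.76.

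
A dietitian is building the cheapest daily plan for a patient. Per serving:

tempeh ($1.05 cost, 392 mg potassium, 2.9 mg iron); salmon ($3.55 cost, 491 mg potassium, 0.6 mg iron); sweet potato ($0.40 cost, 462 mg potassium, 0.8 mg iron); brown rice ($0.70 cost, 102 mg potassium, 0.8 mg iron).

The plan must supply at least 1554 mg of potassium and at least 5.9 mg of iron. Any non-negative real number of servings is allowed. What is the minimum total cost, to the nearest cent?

Two binding constraints pin down two serving amounts, so the optimal mix uses at most two foods. The candidates are each food alone (scaled to the tighter of potassium/iron) and each pair with both constraints tight.
tempeh only: max(1554/392, 5.9/2.9) = 3.964 servings → $4.16.
salmon only: max(1554/491, 5.9/0.6) = 9.833 servings → $34.91.
sweet potato only: max(1554/462, 5.9/0.8) = 7.375 servings → $2.95.
brown rice only: max(1554/102, 5.9/0.8) = 15.24 servings → $10.66.
tempeh + salmon with both tight: 1.653 servings and 1.846 servings → $8.29.
tempeh + sweet potato with both tight: 1.445 servings and 2.138 servings → $2.37.
tempeh + brown rice: the both-tight solution has a negative serving — not a feasible corner.
salmon + sweet potato: the both-tight solution has a negative serving — not a feasible corner.
salmon + brown rice with both tight: 1.934 servings and 5.924 servings → $11.01.
sweet potato + brown rice with both tight: 2.227 servings and 5.148 servings → $4.49.
The minimum over all feasible corners is $2.37.

$2.37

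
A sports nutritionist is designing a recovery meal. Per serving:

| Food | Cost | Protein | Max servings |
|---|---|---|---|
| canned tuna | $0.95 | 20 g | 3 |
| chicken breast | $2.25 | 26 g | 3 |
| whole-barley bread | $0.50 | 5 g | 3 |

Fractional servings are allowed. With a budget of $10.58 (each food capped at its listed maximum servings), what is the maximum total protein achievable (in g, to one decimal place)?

Protein per dollar: canned tuna 21.05, chicken breast 11.56, whole-barley bread 10.
Take 3 servings of canned tuna: spends $2.85, +60.0 g protein (running total 60.0 g).
Take 3 servings of chicken breast: spends $6.75, +78.0 g protein (running total 138.0 g).
Take 1.96 servings of whole-barley bread: spends $0.98, +9.8 g protein (running total 147.8 g).
Filling greedily by protein-per-dollar is optimal for one linear limit, giving 147.8 g.

147.8 g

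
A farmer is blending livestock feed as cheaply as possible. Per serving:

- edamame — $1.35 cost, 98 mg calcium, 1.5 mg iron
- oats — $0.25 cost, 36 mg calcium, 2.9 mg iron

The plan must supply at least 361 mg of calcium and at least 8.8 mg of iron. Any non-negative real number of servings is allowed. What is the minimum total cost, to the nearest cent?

With two linear requirements the optimum uses one or two foods; enumerate the corners.
edamame only: max(361/98, 8.8/1.5) = 5.867 servings → $7.92.
oats only: max(361/36, 8.8/2.9) = 10.03 servings → $2.51.
edamame + oats with both tight: 3.172 servings and 1.394 servings → $4.63.
Cheapest feasible corner: $2.51.

$2.51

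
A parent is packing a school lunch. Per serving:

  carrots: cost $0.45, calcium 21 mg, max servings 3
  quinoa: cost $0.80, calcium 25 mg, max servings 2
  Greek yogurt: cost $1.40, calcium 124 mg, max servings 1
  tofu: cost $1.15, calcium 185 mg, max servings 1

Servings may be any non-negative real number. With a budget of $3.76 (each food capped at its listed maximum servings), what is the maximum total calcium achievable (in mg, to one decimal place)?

Calcium per dollar: tofu 160.9, Greek yogurt 88.57, carrots 46.67, quinoa 31.25.
Take 1 serving of tofu: spends $1.15, +185.0 mg calcium (running total 185.0 mg).
Take 1 serving of Greek yogurt: spends $1.40, +124.0 mg calcium (running total 309.0 mg).
Take 2.689 servings of carrots: spends $1.21, +56.5 mg calcium (running total 365.5 mg).
Filling greedily by calcium-per-dollar is optimal for one linear limit, giving 365.5 mg.

365.5 mg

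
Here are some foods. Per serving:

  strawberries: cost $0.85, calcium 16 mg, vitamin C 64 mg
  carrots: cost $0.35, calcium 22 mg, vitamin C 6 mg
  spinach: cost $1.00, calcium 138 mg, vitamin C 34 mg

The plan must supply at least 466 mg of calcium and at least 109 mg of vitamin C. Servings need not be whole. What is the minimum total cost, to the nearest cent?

$3.38

strawberries only: max(466/16, 109/64) = 29.12 servings → $24.76.
carrots only: max(466/22, 109/6) = 21.18 servings → $7.41.
spinach only: max(466/138, 109/34) = 3.377 servings → $3.38.
strawberries + carrots: intersection lies outside the first quadrant.
strawberries + spinach: intersection lies outside the first quadrant.
carrots + spinach with both targets exact would need a negative amount; discard.
The minimum over all feasible corners is $3.38.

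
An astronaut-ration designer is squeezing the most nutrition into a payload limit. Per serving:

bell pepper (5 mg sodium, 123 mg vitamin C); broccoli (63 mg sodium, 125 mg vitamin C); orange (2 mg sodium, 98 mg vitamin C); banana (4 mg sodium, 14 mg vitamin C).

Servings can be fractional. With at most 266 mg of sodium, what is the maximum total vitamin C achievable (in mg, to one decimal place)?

13034.0 mg

Vitamin C per mg sodium: orange 49, bell pepper 24.6, banana 3.5, broccoli 1.984.
With no serving limits, spend the whole sodium allowance on orange: 266 mg / 2 mg × 98 mg = 13034.0 mg.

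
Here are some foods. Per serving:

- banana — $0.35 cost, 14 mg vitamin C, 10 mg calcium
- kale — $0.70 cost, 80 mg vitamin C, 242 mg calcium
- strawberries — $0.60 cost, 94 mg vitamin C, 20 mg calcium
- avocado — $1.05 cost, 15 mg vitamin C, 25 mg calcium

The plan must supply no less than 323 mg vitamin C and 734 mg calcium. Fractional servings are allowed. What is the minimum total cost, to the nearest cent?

With two linear requirements the optimum uses one or two foods; enumerate the corners.
banana only: max(323/14, 734/10) = 73.4 servings → $25.69.
kale only: max(323/80, 734/242) = 4.037 servings → $2.83.
strawberries only: max(323/94, 734/20) = 36.7 servings → $22.02.
avocado only: max(323/15, 734/25) = 29.36 servings → $30.83.
banana + kale with both tight: 7.514 servings and 2.723 servings → $4.54.
banana + strawberries: the both-tight solution has a negative serving — not a feasible corner.
banana + avocado with both targets exact would need a negative amount; discard.
kale + strawberries with both tight: 2.957 servings and 0.9195 servings → $2.62.
kale + avocado with both tight: 1.801 servings and 11.93 servings → $13.79.
strawberries + avocado: intersection lies outside the first quadrant.
So the least-cost plan costs $2.62.

$2.62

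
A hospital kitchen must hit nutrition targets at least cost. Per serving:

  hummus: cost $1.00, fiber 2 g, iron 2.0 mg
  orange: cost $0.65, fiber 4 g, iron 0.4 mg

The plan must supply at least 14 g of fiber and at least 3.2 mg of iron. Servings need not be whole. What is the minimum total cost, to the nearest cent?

$2.95

A basic optimal solution has at most two foods positive. Try each food alone and each pair with both targets met exactly.
hummus only: max(14/2, 3.2/2.0) = 7 servings → $7.00.
orange only: max(14/4, 3.2/0.4) = 8 servings → $5.20.
hummus + orange with both tight: 1 serving and 3 servings → $2.95.
The minimum over all feasible corners is $2.95.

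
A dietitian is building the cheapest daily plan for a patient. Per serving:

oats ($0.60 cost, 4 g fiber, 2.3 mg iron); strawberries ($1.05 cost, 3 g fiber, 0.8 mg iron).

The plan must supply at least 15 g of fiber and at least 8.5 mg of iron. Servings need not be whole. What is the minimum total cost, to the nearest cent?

$2.25

Compare the cost at each extreme point of the feasible region.
oats only: max(15/4, 8.5/2.3) = 3.75 servings → $2.25.
strawberries only: max(15/3, 8.5/0.8) = 10.62 servings → $11.16.
oats + strawberries with both tight: 3.649 servings and 0.1351 servings → $2.33.
The minimum over all feasible corners is $2.25.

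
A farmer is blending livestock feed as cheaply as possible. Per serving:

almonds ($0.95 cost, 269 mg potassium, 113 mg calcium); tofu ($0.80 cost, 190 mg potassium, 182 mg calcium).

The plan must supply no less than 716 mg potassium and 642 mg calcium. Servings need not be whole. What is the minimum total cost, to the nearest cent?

$2.96

Two binding constraints pin down two serving amounts, so the optimal mix uses at most two foods. The candidates are each food alone (scaled to the tighter of potassium/calcium) and each pair with both constraints tight.
almonds only: max(716/269, 642/113) = 5.681 servings → $5.40.
tofu only: max(716/190, 642/182) = 3.768 servings → $3.01.
almonds + tofu with both tight: 0.3031 servings and 3.339 servings → $2.96.
Cheapest feasible corner: $2.96.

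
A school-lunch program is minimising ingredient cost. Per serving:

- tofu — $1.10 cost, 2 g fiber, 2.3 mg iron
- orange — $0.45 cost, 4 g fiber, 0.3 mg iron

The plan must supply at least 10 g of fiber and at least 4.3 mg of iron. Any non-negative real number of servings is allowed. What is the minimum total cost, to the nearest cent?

Minimising a linear cost over {fiber ≥ 10, iron ≥ 4.3, servings ≥ 0} — the optimum is at a vertex, using one or two foods.
tofu only: max(10/2, 4.3/2.3) = 5 servings → $5.50.
orange only: max(10/4, 4.3/0.3) = 14.33 servings → $6.45.
tofu + orange with both tight: 1.651 servings and 1.674 servings → $2.57.
So the least-cost plan costs $2.57.

$2.57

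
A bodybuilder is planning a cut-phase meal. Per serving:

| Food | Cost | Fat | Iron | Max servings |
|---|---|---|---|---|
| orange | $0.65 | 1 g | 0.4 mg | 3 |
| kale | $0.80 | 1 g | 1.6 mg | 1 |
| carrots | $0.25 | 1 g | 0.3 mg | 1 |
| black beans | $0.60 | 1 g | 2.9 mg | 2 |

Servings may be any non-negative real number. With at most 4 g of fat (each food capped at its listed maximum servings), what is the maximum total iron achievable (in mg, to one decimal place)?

Iron per g fat: black beans 2.9, kale 1.6, orange 0.4, carrots 0.3.
Take 2 servings of black beans: uses 2 g fat, +5.8 mg iron (running total 5.8 mg).
Take 1 serving of kale: uses 1 g fat, +1.6 mg iron (running total 7.4 mg).
Take 1 serving of orange: uses 1 g fat, +0.4 mg iron (running total 7.8 mg).
Filling greedily by iron-per-g fat is optimal for one linear limit, giving 7.8 mg.

7.8 mg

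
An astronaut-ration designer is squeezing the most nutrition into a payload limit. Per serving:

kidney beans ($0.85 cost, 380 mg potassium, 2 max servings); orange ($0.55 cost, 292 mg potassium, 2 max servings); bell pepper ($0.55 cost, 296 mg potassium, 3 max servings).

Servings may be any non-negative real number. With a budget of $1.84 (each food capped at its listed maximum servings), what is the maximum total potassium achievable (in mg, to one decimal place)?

988.9 mg

Potassium per dollar: bell pepper 538.2, orange 530.9, kidney beans 447.1.
Take 3 servings of bell pepper: spends $1.65, +888.0 mg potassium (running total 888.0 mg).
Take 0.3455 servings of orange: spends $0.19, +100.9 mg potassium (running total 988.9 mg).
Greedy by best ratio exhausts the cost allowance optimally: 988.9 mg.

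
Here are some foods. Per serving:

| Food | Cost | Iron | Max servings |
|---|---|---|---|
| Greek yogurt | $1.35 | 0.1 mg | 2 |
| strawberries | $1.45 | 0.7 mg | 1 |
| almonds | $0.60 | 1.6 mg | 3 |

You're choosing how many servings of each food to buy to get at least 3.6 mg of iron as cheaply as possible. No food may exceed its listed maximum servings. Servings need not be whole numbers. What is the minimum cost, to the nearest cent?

$1.35

Cost per mg of iron: almonds $0.3750, strawberries $2.0714, Greek yogurt $13.5000.
Take 2.25 servings of almonds: +3.6 mg iron for $1.35 (total $1.35, still need 0.0 mg).
Filling from the cheapest source first is optimal under one linear minimum: $1.35.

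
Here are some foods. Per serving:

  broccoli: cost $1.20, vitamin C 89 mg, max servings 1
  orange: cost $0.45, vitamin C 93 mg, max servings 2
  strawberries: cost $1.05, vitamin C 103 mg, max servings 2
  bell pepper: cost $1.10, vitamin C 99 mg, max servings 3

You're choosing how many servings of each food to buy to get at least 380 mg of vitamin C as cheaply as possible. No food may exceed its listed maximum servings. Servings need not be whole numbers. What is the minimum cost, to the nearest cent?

Cost per mg of vitamin C: orange $0.0048, strawberries $0.0102, bell pepper $0.0111, broccoli $0.0135.
Take 2 servings of orange: +186.0 mg vitamin C for $0.90 (total $0.90, still need 194.0 mg).
Take 1.883 servings of strawberries: +194.0 mg vitamin C for $1.98 (total $2.88, still need 0.0 mg).
Filling from the cheapest source first is optimal under one linear minimum: $2.88.

$2.88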